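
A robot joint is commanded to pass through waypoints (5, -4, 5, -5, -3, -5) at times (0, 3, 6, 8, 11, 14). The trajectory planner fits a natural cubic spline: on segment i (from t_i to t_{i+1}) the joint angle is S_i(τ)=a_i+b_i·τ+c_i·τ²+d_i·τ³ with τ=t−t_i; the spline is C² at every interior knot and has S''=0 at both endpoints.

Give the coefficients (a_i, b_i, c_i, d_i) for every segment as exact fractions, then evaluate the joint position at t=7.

Δ: Δ0=-3, Δ1=3, Δ2=-5, Δ3=2/3, Δ4=-2/3
row 1: diag=12, rhs=36; c'=1/4, d'=3
row 2: denom=10−3·1/4=37/4; d'=(-48−3·3)/(37/4)=-228/37
row 3: denom=10−2·8/37=354/37; d'=(34−2·-228/37)/(354/37)=857/177
row 4: denom=12−3·37/118=1305/118; d'=(-8−3·857/177)/(1305/118)=-886/435
back: M4=-886/435
back: M3=857/177−37/118·-886/435=2384/435
back: M2=-228/37−8/37·2384/435=-3196/435
back: M1=3−1/4·-3196/435=2104/435
M: M0=0, M1=2104/435, M2=-3196/435, M3=2384/435, M4=-886/435, M5=0
seg 0: a=5, c=M0/2=0, d=(M1−M0)/(6·3)=1052/3915, b=Δ0−h0·(2M0+M1)/6=-2357/435
seg 1: a=-4, c=M1/2=1052/435, d=(M2−M1)/(6·3)=-530/783, b=Δ1−h1·(2M1+M2)/6=799/435
seg 2: a=5, c=M2/2=-1598/435, d=(M3−M2)/(6·2)=31/29, b=Δ2−h2·(2M2+M3)/6=-839/435
seg 3: a=-5, c=M3/2=1192/435, d=(M4−M3)/(6·3)=-109/261, b=Δ3−h3·(2M3+M4)/6=-1651/435
seg 4: a=-3, c=M4/2=-443/435, d=(M5−M4)/(6·3)=443/3915, b=Δ4−h4·(2M4+M5)/6=596/435
t_q=7 → seg 2, τ=1; S=5+-839/435·τ+-1598/435·τ²+31/29·τ³=7/15

  seg 0: a=5 b=-2357/435 c=0 d=1052/3915
  seg 1: a=-4 b=799/435 c=1052/435 d=-530/783
  seg 2: a=5 b=-839/435 c=-1598/435 d=31/29
  seg 3: a=-5 b=-1651/435 c=1192/435 d=-109/261
  seg 4: a=-3 b=596/435 c=-443/435 d=443/3915
S(7) = 7/15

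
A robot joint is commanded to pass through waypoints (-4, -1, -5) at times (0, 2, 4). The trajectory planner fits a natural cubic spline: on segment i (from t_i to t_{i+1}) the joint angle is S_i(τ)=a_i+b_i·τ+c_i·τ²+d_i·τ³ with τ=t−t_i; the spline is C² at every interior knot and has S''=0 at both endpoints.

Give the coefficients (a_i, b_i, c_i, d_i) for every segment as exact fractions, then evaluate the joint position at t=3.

  seg 0: a=-4 b=19/8 c=0 d=-7/32
  seg 1: a=-1 b=-1/4 c=-21/16 d=7/32
S(3) = -75/32

Δ: Δ0=3/2, Δ1=-2
row 1: diag=8, rhs=-21; c'=1/4, d'=-21/8
back: M1=-21/8
M: M0=0, M1=-21/8, M2=0
seg 0: a=-4, c=M0/2=0, d=(M1−M0)/(6·2)=-7/32, b=Δ0−h0·(2M0+M1)/6=19/8
seg 1: a=-1, c=M1/2=-21/16, d=(M2−M1)/(6·2)=7/32, b=Δ1−h1·(2M1+M2)/6=-1/4
t_q=3 → seg 1, τ=1; S=-1+-1/4·τ+-21/16·τ²+7/32·τ³=-75/32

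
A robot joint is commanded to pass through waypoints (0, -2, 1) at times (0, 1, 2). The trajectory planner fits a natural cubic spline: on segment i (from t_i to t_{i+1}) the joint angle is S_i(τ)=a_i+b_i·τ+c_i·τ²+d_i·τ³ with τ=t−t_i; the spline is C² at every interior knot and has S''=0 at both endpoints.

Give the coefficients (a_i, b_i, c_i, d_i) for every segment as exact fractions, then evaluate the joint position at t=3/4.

  seg 0: a=0 b=-13/4 c=0 d=5/4
  seg 1: a=-2 b=1/2 c=15/4 d=-5/4
S(3/4) = -489/256

Δ: Δ0=-2, Δ1=3
row 1: diag=4, rhs=30; c'=1/4, d'=15/2
back: M1=15/2
M: M0=0, M1=15/2, M2=0
seg 0: a=0, c=M0/2=0, d=(M1−M0)/(6·1)=5/4, b=Δ0−h0·(2M0+M1)/6=-13/4
seg 1: a=-2, c=M1/2=15/4, d=(M2−M1)/(6·1)=-5/4, b=Δ1−h1·(2M1+M2)/6=1/2
t_q=3/4 → seg 0, τ=3/4; S=0+-13/4·τ+0·τ²+5/4·τ³=-489/256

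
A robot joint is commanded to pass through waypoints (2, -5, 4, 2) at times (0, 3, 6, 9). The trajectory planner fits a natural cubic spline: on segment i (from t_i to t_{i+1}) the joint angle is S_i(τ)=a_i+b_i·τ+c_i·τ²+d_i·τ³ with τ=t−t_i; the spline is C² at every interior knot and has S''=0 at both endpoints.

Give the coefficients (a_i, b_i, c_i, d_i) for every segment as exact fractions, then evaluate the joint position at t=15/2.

Δ: Δ0=-7/3, Δ1=3, Δ2=-2/3
row 1: diag=12, rhs=32; c'=1/4, d'=8/3
row 2: denom=12−3·1/4=45/4; d'=(-22−3·8/3)/(45/4)=-8/3
back: M2=-8/3
back: M1=8/3−1/4·-8/3=10/3
M: M0=0, M1=10/3, M2=-8/3, M3=0
seg 0: a=2, c=M0/2=0, d=(M1−M0)/(6·3)=5/27, b=Δ0−h0·(2M0+M1)/6=-4
seg 1: a=-5, c=M1/2=5/3, d=(M2−M1)/(6·3)=-1/3, b=Δ1−h1·(2M1+M2)/6=1
seg 2: a=4, c=M2/2=-4/3, d=(M3−M2)/(6·3)=4/27, b=Δ2−h2·(2M2+M3)/6=2
t_q=15/2 → seg 2, τ=3/2; S=4+2·τ+-4/3·τ²+4/27·τ³=9/2

  seg 0: a=2 b=-4 c=0 d=5/27
  seg 1: a=-5 b=1 c=5/3 d=-1/3
  seg 2: a=4 b=2 c=-4/3 d=4/27
S(15/2) = 9/2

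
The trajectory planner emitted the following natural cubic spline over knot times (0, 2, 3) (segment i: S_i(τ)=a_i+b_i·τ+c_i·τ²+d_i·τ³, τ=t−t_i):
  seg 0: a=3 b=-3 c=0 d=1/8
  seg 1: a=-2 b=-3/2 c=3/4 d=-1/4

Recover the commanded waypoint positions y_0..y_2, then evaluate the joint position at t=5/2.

y_0=3 y_1=-2 y_2=-3
S(5/2) = -83/32

y_0 = S_0(0) = a_0 = 3
y_1 = S_1(0) = a_1 = -2
y_2 = S_1(1) = -3
t_q=5/2 is in segment 1 (τ=1/2); S_1(τ)=-83/32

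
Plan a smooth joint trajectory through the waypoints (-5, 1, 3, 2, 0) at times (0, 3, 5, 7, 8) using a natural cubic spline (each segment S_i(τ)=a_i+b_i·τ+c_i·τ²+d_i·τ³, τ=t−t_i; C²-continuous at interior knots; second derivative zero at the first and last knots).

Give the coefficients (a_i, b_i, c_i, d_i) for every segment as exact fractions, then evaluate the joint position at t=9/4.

Δ: Δ0=2, Δ1=1, Δ2=-1/2, Δ3=-2
row 1: diag=10, rhs=-6; c'=1/5, d'=-3/5
row 2: denom=8−2·1/5=38/5; d'=(-9−2·-3/5)/(38/5)=-39/38
row 3: denom=6−2·5/19=104/19; d'=(-9−2·-39/38)/(104/19)=-33/26
back: M3=-33/26
back: M2=-39/38−5/19·-33/26=-9/13
back: M1=-3/5−1/5·-9/13=-6/13
M: M0=0, M1=-6/13, M2=-9/13, M3=-33/26, M4=0
seg 0: a=-5, c=M0/2=0, d=(M1−M0)/(6·3)=-1/39, b=Δ0−h0·(2M0+M1)/6=29/13
seg 1: a=1, c=M1/2=-3/13, d=(M2−M1)/(6·2)=-1/52, b=Δ1−h1·(2M1+M2)/6=20/13
seg 2: a=3, c=M2/2=-9/26, d=(M3−M2)/(6·2)=-5/104, b=Δ2−h2·(2M2+M3)/6=5/13
seg 3: a=2, c=M3/2=-33/52, d=(M4−M3)/(6·1)=11/52, b=Δ3−h3·(2M3+M4)/6=-41/26
t_q=9/4 → seg 0, τ=9/4; S=-5+29/13·τ+0·τ²+-1/39·τ³=-227/832

  seg 0: a=-5 b=29/13 c=0 d=-1/39
  seg 1: a=1 b=20/13 c=-3/13 d=-1/52
  seg 2: a=3 b=5/13 c=-9/26 d=-5/104
  seg 3: a=2 b=-41/26 c=-33/52 d=11/52
S(9/4) = -227/832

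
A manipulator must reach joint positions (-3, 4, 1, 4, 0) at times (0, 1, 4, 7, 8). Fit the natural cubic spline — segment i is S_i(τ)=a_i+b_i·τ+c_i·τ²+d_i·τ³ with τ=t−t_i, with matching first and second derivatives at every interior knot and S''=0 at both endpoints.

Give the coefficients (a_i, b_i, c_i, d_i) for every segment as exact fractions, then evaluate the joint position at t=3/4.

Δ: Δ0=7, Δ1=-1, Δ2=1, Δ3=-4
row 1: diag=8, rhs=-48; c'=3/8, d'=-6
row 2: denom=12−3·3/8=87/8; d'=(12−3·-6)/(87/8)=80/29
row 3: denom=8−3·8/29=208/29; d'=(-30−3·80/29)/(208/29)=-555/104
back: M3=-555/104
back: M2=80/29−8/29·-555/104=55/13
back: M1=-6−3/8·55/13=-789/104
M: M0=0, M1=-789/104, M2=55/13, M3=-555/104, M4=0
seg 0: a=-3, c=M0/2=0, d=(M1−M0)/(6·1)=-263/208, b=Δ0−h0·(2M0+M1)/6=1719/208
seg 1: a=4, c=M1/2=-789/208, d=(M2−M1)/(6·3)=1229/1872, b=Δ1−h1·(2M1+M2)/6=465/104
seg 2: a=1, c=M2/2=55/26, d=(M3−M2)/(6·3)=-995/1872, b=Δ2−h2·(2M2+M3)/6=-9/16
seg 3: a=4, c=M3/2=-555/208, d=(M4−M3)/(6·1)=185/208, b=Δ3−h3·(2M3+M4)/6=-231/104
t_q=3/4 → seg 0, τ=3/4; S=-3+1719/208·τ+0·τ²+-263/208·τ³=35475/13312

  seg 0: a=-3 b=1719/208 c=0 d=-263/208
  seg 1: a=4 b=465/104 c=-789/208 d=1229/1872
  seg 2: a=1 b=-9/16 c=55/26 d=-995/1872
  seg 3: a=4 b=-231/104 c=-555/208 d=185/208
S(3/4) = 35475/13312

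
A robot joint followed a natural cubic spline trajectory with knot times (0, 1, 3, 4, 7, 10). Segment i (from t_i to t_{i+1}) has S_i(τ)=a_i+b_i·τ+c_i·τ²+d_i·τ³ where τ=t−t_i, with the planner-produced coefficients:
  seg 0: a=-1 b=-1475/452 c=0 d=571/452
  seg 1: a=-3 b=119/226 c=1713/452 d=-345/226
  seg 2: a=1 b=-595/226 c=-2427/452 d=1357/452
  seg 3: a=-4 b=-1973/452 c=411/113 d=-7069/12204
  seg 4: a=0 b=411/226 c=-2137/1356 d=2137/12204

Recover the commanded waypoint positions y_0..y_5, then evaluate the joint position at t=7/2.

y_0=-1 y_1=-3 y_2=1 y_3=-4 y_4=0 y_5=-4
S(7/2) = -4641/3616

y_0 = S_0(0) = a_0 = -1
y_1 = S_1(0) = a_1 = -3
y_2 = S_2(0) = a_2 = 1
y_3 = S_3(0) = a_3 = -4
y_4 = S_4(0) = a_4 = 0
y_5 = S_4(3) = -4
t_q=7/2 is in segment 2 (τ=1/2); S_2(τ)=-4641/3616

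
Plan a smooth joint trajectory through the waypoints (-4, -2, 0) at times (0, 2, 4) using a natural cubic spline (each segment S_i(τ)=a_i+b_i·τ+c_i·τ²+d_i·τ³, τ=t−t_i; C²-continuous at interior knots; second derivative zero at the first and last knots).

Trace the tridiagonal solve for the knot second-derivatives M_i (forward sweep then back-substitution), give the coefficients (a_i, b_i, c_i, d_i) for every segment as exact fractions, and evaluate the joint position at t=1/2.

  seg 0: a=-4 b=1 c=0 d=0
  seg 1: a=-2 b=1 c=0 d=0
S(1/2) = -7/2

Δ: Δ0=1, Δ1=1
row 1: diag=8, rhs=0; c'=1/4, d'=0
back: M1=0
M: M0=0, M1=0, M2=0
seg 0: a=-4, c=M0/2=0, d=(M1−M0)/(6·2)=0, b=Δ0−h0·(2M0+M1)/6=1
seg 1: a=-2, c=M1/2=0, d=(M2−M1)/(6·2)=0, b=Δ1−h1·(2M1+M2)/6=1
t_q=1/2 → seg 0, τ=1/2; S=-4+1·τ+0·τ²+0·τ³=-7/2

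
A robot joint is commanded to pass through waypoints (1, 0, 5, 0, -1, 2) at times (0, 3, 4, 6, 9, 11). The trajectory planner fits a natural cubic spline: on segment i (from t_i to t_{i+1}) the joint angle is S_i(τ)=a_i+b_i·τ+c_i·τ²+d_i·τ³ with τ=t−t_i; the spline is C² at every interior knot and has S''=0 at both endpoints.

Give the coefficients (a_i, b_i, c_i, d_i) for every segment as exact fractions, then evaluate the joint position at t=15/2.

Δ: Δ0=-1/3, Δ1=5, Δ2=-5/2, Δ3=-1/3, Δ4=3/2
row 1: diag=8, rhs=32; c'=1/8, d'=4
row 2: denom=6−1·1/8=47/8; d'=(-45−1·4)/(47/8)=-392/47
row 3: denom=10−2·16/47=438/47; d'=(13−2·-392/47)/(438/47)=465/146
row 4: denom=10−3·47/146=1319/146; d'=(11−3·465/146)/(1319/146)=211/1319
back: M4=211/1319
back: M3=465/146−47/146·211/1319=4133/1319
back: M2=-392/47−16/47·4133/1319=-12408/1319
back: M1=4−1/8·-12408/1319=6827/1319
M: M0=0, M1=6827/1319, M2=-12408/1319, M3=4133/1319, M4=211/1319, M5=0
seg 0: a=1, c=M0/2=0, d=(M1−M0)/(6·3)=6827/23742, b=Δ0−h0·(2M0+M1)/6=-23119/7914
seg 1: a=0, c=M1/2=6827/2638, d=(M2−M1)/(6·1)=-19235/7914, b=Δ1−h1·(2M1+M2)/6=19162/3957
seg 2: a=5, c=M2/2=-6204/1319, d=(M3−M2)/(6·2)=16541/15828, b=Δ2−h2·(2M2+M3)/6=21581/7914
seg 3: a=0, c=M3/2=4133/2638, d=(M4−M3)/(6·3)=-1961/11871, b=Δ3−h3·(2M3+M4)/6=-28069/7914
seg 4: a=-1, c=M4/2=211/2638, d=(M5−M4)/(6·2)=-211/15828, b=Δ4−h4·(2M4+M5)/6=11027/7914
t_q=15/2 → seg 3, τ=3/2; S=0+-28069/7914·τ+4133/2638·τ²+-1961/11871·τ³=-3103/1319

  seg 0: a=1 b=-23119/7914 c=0 d=6827/23742
  seg 1: a=0 b=19162/3957 c=6827/2638 d=-19235/7914
  seg 2: a=5 b=21581/7914 c=-6204/1319 d=16541/15828
  seg 3: a=0 b=-28069/7914 c=4133/2638 d=-1961/11871
  seg 4: a=-1 b=11027/7914 c=211/2638 d=-211/15828
S(15/2) = -3103/1319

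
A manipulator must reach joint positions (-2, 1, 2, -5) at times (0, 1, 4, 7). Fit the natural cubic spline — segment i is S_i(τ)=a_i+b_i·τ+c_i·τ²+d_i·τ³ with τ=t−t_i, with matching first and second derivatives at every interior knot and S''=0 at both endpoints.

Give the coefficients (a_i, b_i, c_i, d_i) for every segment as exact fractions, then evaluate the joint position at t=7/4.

  seg 0: a=-2 b=95/29 c=0 d=-8/29
  seg 1: a=1 b=71/29 c=-24/29 d=32/783
  seg 2: a=2 b=-41/29 c=-40/87 d=40/783
S(7/4) = 277/116

Δ: Δ0=3, Δ1=1/3, Δ2=-7/3
row 1: diag=8, rhs=-16; c'=3/8, d'=-2
row 2: denom=12−3·3/8=87/8; d'=(-16−3·-2)/(87/8)=-80/87
back: M2=-80/87
back: M1=-2−3/8·-80/87=-48/29
M: M0=0, M1=-48/29, M2=-80/87, M3=0
seg 0: a=-2, c=M0/2=0, d=(M1−M0)/(6·1)=-8/29, b=Δ0−h0·(2M0+M1)/6=95/29
seg 1: a=1, c=M1/2=-24/29, d=(M2−M1)/(6·3)=32/783, b=Δ1−h1·(2M1+M2)/6=71/29
seg 2: a=2, c=M2/2=-40/87, d=(M3−M2)/(6·3)=40/783, b=Δ2−h2·(2M2+M3)/6=-41/29
t_q=7/4 → seg 1, τ=3/4; S=1+71/29·τ+-24/29·τ²+32/783·τ³=277/116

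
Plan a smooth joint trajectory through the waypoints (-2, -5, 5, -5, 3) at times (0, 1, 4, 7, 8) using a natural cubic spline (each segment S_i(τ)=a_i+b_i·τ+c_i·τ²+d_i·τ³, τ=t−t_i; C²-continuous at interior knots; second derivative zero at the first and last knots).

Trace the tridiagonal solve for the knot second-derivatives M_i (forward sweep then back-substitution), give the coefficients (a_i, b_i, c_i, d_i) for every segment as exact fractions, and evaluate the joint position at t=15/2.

Δ: Δ0=-3, Δ1=10/3, Δ2=-10/3, Δ3=8
row 1: diag=8, rhs=38; c'=3/8, d'=19/4
row 2: denom=12−3·3/8=87/8; d'=(-40−3·19/4)/(87/8)=-434/87
row 3: denom=8−3·8/29=208/29; d'=(68−3·-434/87)/(208/29)=1203/104
back: M3=1203/104
back: M2=-434/87−8/29·1203/104=-319/39
back: M1=19/4−3/8·-319/39=813/104
M: M0=0, M1=813/104, M2=-319/39, M3=1203/104, M4=0
seg 0: a=-2, c=M0/2=0, d=(M1−M0)/(6·1)=271/208, b=Δ0−h0·(2M0+M1)/6=-895/208
seg 1: a=-5, c=M1/2=813/208, d=(M2−M1)/(6·3)=-4991/5616, b=Δ1−h1·(2M1+M2)/6=-41/104
seg 2: a=5, c=M2/2=-319/78, d=(M3−M2)/(6·3)=6161/5616, b=Δ2−h2·(2M2+M3)/6=-15/16
seg 3: a=-5, c=M3/2=1203/208, d=(M4−M3)/(6·1)=-401/208, b=Δ3−h3·(2M3+M4)/6=431/104
t_q=15/2 → seg 3, τ=1/2; S=-5+431/104·τ+1203/208·τ²+-401/208·τ³=-2867/1664

  seg 0: a=-2 b=-895/208 c=0 d=271/208
  seg 1: a=-5 b=-41/104 c=813/208 d=-4991/5616
  seg 2: a=5 b=-15/16 c=-319/78 d=6161/5616
  seg 3: a=-5 b=431/104 c=1203/208 d=-401/208
S(15/2) = -2867/1664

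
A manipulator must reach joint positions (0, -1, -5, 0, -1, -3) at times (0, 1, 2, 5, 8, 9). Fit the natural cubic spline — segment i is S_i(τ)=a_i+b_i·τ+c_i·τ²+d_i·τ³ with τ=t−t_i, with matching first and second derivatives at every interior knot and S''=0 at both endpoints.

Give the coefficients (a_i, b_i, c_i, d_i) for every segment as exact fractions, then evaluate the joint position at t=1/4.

Δ: Δ0=-1, Δ1=-4, Δ2=5/3, Δ3=-1/3, Δ4=-2
row 1: diag=4, rhs=-18; c'=1/4, d'=-9/2
row 2: denom=8−1·1/4=31/4; d'=(34−1·-9/2)/(31/4)=154/31
row 3: denom=12−3·12/31=336/31; d'=(-12−3·154/31)/(336/31)=-139/56
row 4: denom=8−3·31/112=803/112; d'=(-10−3·-139/56)/(803/112)=-26/73
back: M4=-26/73
back: M3=-139/56−31/112·-26/73=-174/73
back: M2=154/31−12/31·-174/73=430/73
back: M1=-9/2−1/4·430/73=-436/73
M: M0=0, M1=-436/73, M2=430/73, M3=-174/73, M4=-26/73, M5=0
seg 0: a=0, c=M0/2=0, d=(M1−M0)/(6·1)=-218/219, b=Δ0−h0·(2M0+M1)/6=-1/219
seg 1: a=-1, c=M1/2=-218/73, d=(M2−M1)/(6·1)=433/219, b=Δ1−h1·(2M1+M2)/6=-655/219
seg 2: a=-5, c=M2/2=215/73, d=(M3−M2)/(6·3)=-302/657, b=Δ2−h2·(2M2+M3)/6=-664/219
seg 3: a=0, c=M3/2=-87/73, d=(M4−M3)/(6·3)=74/657, b=Δ3−h3·(2M3+M4)/6=488/219
seg 4: a=-1, c=M4/2=-13/73, d=(M5−M4)/(6·1)=13/219, b=Δ4−h4·(2M4+M5)/6=-412/219
t_q=1/4 → seg 0, τ=1/4; S=0+-1/219·τ+0·τ²+-218/219·τ³=-39/2336

  seg 0: a=0 b=-1/219 c=0 d=-218/219
  seg 1: a=-1 b=-655/219 c=-218/73 d=433/219
  seg 2: a=-5 b=-664/219 c=215/73 d=-302/657
  seg 3: a=0 b=488/219 c=-87/73 d=74/657
  seg 4: a=-1 b=-412/219 c=-13/73 d=13/219
S(1/4) = -39/2336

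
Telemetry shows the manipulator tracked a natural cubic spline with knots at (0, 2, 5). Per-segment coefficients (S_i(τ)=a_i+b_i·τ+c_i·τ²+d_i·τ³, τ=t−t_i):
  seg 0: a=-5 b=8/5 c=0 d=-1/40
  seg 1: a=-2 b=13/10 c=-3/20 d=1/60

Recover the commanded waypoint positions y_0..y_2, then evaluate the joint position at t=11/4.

y_0=-5 y_1=-2 y_2=1
S(11/4) = -1411/1280

y_0 = S_0(0) = a_0 = -5
y_1 = S_1(0) = a_1 = -2
y_2 = S_1(3) = 1
t_q=11/4 is in segment 1 (τ=3/4); S_1(τ)=-1411/1280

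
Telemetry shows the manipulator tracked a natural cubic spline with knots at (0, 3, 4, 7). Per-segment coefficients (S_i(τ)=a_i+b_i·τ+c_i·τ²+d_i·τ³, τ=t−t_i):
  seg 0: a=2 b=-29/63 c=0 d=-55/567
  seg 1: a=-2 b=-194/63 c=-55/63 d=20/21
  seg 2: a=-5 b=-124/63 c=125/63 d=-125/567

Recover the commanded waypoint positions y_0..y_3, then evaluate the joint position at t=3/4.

y_0 = S_0(0) = a_0 = 2
y_1 = S_1(0) = a_1 = -2
y_2 = S_2(0) = a_2 = -5
y_3 = S_2(3) = 1
t_q=3/4 is in segment 0 (τ=3/4); S_0(τ)=723/448

y_0=2 y_1=-2 y_2=-5 y_3=1
S(3/4) = 723/448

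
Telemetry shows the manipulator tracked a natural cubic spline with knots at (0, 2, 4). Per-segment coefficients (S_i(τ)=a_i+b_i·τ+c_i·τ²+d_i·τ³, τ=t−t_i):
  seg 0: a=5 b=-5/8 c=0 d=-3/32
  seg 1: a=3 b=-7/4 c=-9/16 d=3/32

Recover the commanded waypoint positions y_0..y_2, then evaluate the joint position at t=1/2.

y_0 = S_0(0) = a_0 = 5
y_1 = S_1(0) = a_1 = 3
y_2 = S_1(2) = -2
t_q=1/2 is in segment 0 (τ=1/2); S_0(τ)=1197/256

y_0=5 y_1=3 y_2=-2
S(1/2) = 1197/256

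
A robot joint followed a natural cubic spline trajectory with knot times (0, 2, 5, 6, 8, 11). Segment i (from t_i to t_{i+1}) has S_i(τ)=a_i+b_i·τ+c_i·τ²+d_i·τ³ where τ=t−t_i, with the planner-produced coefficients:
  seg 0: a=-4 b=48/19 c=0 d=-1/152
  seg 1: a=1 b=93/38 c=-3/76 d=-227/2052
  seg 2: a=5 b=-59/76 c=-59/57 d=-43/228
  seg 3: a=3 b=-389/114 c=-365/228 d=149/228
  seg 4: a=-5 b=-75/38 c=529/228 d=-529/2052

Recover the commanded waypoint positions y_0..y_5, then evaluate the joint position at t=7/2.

y_0=-4 y_1=1 y_2=5 y_3=3 y_4=-5 y_5=3
S(7/2) = 2559/608

y_0 = S_0(0) = a_0 = -4
y_1 = S_1(0) = a_1 = 1
y_2 = S_2(0) = a_2 = 5
y_3 = S_3(0) = a_3 = 3
y_4 = S_4(0) = a_4 = -5
y_5 = S_4(3) = 3
t_q=7/2 is in segment 1 (τ=3/2); S_1(τ)=2559/608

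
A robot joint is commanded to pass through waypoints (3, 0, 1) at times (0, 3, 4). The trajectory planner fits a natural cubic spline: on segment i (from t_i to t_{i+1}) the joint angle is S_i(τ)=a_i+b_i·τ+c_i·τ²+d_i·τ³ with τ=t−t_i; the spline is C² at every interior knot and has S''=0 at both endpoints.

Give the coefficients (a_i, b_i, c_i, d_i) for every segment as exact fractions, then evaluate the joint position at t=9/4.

  seg 0: a=3 b=-7/4 c=0 d=1/12
  seg 1: a=0 b=1/2 c=3/4 d=-1/4
S(9/4) = 3/256

Δ: Δ0=-1, Δ1=1
row 1: diag=8, rhs=12; c'=1/8, d'=3/2
back: M1=3/2
M: M0=0, M1=3/2, M2=0
seg 0: a=3, c=M0/2=0, d=(M1−M0)/(6·3)=1/12, b=Δ0−h0·(2M0+M1)/6=-7/4
seg 1: a=0, c=M1/2=3/4, d=(M2−M1)/(6·1)=-1/4, b=Δ1−h1·(2M1+M2)/6=1/2
t_q=9/4 → seg 0, τ=9/4; S=3+-7/4·τ+0·τ²+1/12·τ³=3/256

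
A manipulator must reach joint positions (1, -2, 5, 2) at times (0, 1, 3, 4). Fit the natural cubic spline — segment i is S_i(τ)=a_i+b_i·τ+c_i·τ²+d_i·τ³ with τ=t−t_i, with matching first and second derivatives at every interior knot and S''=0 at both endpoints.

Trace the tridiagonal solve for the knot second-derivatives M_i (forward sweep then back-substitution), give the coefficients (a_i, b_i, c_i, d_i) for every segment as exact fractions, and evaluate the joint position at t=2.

  seg 0: a=1 b=-37/8 c=0 d=13/8
  seg 1: a=-2 b=1/4 c=39/8 d=-13/8
  seg 2: a=5 b=1/4 c=-39/8 d=13/8
S(2) = 3/2

Δ: Δ0=-3, Δ1=7/2, Δ2=-3
row 1: diag=6, rhs=39; c'=1/3, d'=13/2
row 2: denom=6−2·1/3=16/3; d'=(-39−2·13/2)/(16/3)=-39/4
back: M2=-39/4
back: M1=13/2−1/3·-39/4=39/4
M: M0=0, M1=39/4, M2=-39/4, M3=0
seg 0: a=1, c=M0/2=0, d=(M1−M0)/(6·1)=13/8, b=Δ0−h0·(2M0+M1)/6=-37/8
seg 1: a=-2, c=M1/2=39/8, d=(M2−M1)/(6·2)=-13/8, b=Δ1−h1·(2M1+M2)/6=1/4
seg 2: a=5, c=M2/2=-39/8, d=(M3−M2)/(6·1)=13/8, b=Δ2−h2·(2M2+M3)/6=1/4
t_q=2 → seg 1, τ=1; S=-2+1/4·τ+39/8·τ²+-13/8·τ³=3/2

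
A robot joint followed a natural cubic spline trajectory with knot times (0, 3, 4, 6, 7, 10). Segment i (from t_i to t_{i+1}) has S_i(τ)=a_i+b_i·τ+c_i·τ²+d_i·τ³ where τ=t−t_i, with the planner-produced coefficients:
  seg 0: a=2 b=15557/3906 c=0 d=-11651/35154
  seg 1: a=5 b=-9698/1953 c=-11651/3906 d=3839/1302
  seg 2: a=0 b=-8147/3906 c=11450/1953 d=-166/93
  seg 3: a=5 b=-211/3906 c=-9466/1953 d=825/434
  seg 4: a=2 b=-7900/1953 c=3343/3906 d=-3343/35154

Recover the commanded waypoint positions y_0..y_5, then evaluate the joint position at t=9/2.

y_0=2 y_1=5 y_2=0 y_3=5 y_4=2 y_5=-5
S(9/2) = 130/651

y_0 = S_0(0) = a_0 = 2
y_1 = S_1(0) = a_1 = 5
y_2 = S_2(0) = a_2 = 0
y_3 = S_3(0) = a_3 = 5
y_4 = S_4(0) = a_4 = 2
y_5 = S_4(3) = -5
t_q=9/2 is in segment 2 (τ=1/2); S_2(τ)=130/651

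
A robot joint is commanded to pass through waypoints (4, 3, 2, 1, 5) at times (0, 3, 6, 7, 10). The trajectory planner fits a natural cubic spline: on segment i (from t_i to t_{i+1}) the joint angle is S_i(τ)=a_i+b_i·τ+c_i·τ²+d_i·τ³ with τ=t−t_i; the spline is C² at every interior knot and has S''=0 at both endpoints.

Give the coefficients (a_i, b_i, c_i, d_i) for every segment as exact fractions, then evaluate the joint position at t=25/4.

Δ: Δ0=-1/3, Δ1=-1/3, Δ2=-1, Δ3=4/3
row 1: diag=12, rhs=0; c'=1/4, d'=0
row 2: denom=8−3·1/4=29/4; d'=(-4−3·0)/(29/4)=-16/29
row 3: denom=8−1·4/29=228/29; d'=(14−1·-16/29)/(228/29)=211/114
back: M3=211/114
back: M2=-16/29−4/29·211/114=-46/57
back: M1=0−1/4·-46/57=23/114
M: M0=0, M1=23/114, M2=-46/57, M3=211/114, M4=0
seg 0: a=4, c=M0/2=0, d=(M1−M0)/(6·3)=23/2052, b=Δ0−h0·(2M0+M1)/6=-33/76
seg 1: a=3, c=M1/2=23/228, d=(M2−M1)/(6·3)=-115/2052, b=Δ1−h1·(2M1+M2)/6=-5/38
seg 2: a=2, c=M2/2=-23/57, d=(M3−M2)/(6·1)=101/228, b=Δ2−h2·(2M2+M3)/6=-79/76
seg 3: a=1, c=M3/2=211/228, d=(M4−M3)/(6·3)=-211/2052, b=Δ3−h3·(2M3+M4)/6=-59/114
t_q=25/4 → seg 2, τ=1/4; S=2+-79/76·τ+-23/57·τ²+101/228·τ³=8375/4864

  seg 0: a=4 b=-33/76 c=0 d=23/2052
  seg 1: a=3 b=-5/38 c=23/228 d=-115/2052
  seg 2: a=2 b=-79/76 c=-23/57 d=101/228
  seg 3: a=1 b=-59/114 c=211/228 d=-211/2052
S(25/4) = 8375/4864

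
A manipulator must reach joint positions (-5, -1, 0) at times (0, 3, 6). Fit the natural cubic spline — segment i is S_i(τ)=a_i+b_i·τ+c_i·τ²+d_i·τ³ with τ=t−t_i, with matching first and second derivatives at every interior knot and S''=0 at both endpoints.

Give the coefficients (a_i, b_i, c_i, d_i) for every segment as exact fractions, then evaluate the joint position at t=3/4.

Δ: Δ0=4/3, Δ1=1/3
row 1: diag=12, rhs=-6; c'=1/4, d'=-1/2
back: M1=-1/2
M: M0=0, M1=-1/2, M2=0
seg 0: a=-5, c=M0/2=0, d=(M1−M0)/(6·3)=-1/36, b=Δ0−h0·(2M0+M1)/6=19/12
seg 1: a=-1, c=M1/2=-1/4, d=(M2−M1)/(6·3)=1/36, b=Δ1−h1·(2M1+M2)/6=5/6
t_q=3/4 → seg 0, τ=3/4; S=-5+19/12·τ+0·τ²+-1/36·τ³=-979/256

  seg 0: a=-5 b=19/12 c=0 d=-1/36
  seg 1: a=-1 b=5/6 c=-1/4 d=1/36
S(3/4) = -979/256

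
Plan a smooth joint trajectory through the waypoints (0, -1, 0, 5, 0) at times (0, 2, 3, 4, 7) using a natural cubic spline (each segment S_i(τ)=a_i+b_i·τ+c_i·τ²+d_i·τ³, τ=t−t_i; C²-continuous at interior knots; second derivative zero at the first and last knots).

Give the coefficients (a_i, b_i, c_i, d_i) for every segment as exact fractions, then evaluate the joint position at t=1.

  seg 0: a=0 b=-157/267 c=0 d=47/2136
  seg 1: a=-1 b=-173/534 c=47/356 d=1273/1068
  seg 2: a=0 b=3755/1068 c=330/89 d=-2375/1068
  seg 3: a=5 b=2275/534 c=-1055/356 d=1055/3204
S(1) = -403/712

Δ: Δ0=-1/2, Δ1=1, Δ2=5, Δ3=-5/3
row 1: diag=6, rhs=9; c'=1/6, d'=3/2
row 2: denom=4−1·1/6=23/6; d'=(24−1·3/2)/(23/6)=135/23
row 3: denom=8−1·6/23=178/23; d'=(-40−1·135/23)/(178/23)=-1055/178
back: M3=-1055/178
back: M2=135/23−6/23·-1055/178=660/89
back: M1=3/2−1/6·660/89=47/178
M: M0=0, M1=47/178, M2=660/89, M3=-1055/178, M4=0
seg 0: a=0, c=M0/2=0, d=(M1−M0)/(6·2)=47/2136, b=Δ0−h0·(2M0+M1)/6=-157/267
seg 1: a=-1, c=M1/2=47/356, d=(M2−M1)/(6·1)=1273/1068, b=Δ1−h1·(2M1+M2)/6=-173/534
seg 2: a=0, c=M2/2=330/89, d=(M3−M2)/(6·1)=-2375/1068, b=Δ2−h2·(2M2+M3)/6=3755/1068
seg 3: a=5, c=M3/2=-1055/356, d=(M4−M3)/(6·3)=1055/3204, b=Δ3−h3·(2M3+M4)/6=2275/534
t_q=1 → seg 0, τ=1; S=0+-157/267·τ+0·τ²+47/2136·τ³=-403/712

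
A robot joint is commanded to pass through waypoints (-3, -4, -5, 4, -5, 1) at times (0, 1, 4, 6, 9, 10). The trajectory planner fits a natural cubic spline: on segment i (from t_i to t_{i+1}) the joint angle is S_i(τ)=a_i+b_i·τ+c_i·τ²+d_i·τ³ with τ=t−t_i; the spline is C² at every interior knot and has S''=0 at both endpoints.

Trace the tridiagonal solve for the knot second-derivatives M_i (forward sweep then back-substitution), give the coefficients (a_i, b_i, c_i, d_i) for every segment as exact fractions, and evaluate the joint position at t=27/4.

  seg 0: a=-3 b=-2457/3190 c=0 d=-733/3190
  seg 1: a=-4 b=-2328/1595 c=-2199/3190 d=2779/7830
  seg 2: a=-5 b=12719/3190 c=11986/4785 d=-371/330
  seg 3: a=4 b=4937/9570 c=-20291/4785 d=8009/7830
  seg 4: a=-5 b=12871/4785 c=15839/3190 d=-15839/9570
S(27/4) = 496747/204160

Δ: Δ0=-1, Δ1=-1/3, Δ2=9/2, Δ3=-3, Δ4=6
row 1: diag=8, rhs=4; c'=3/8, d'=1/2
row 2: denom=10−3·3/8=71/8; d'=(29−3·1/2)/(71/8)=220/71
row 3: denom=10−2·16/71=678/71; d'=(-45−2·220/71)/(678/71)=-3635/678
row 4: denom=8−3·71/226=1595/226; d'=(54−3·-3635/678)/(1595/226)=15839/1595
back: M4=15839/1595
back: M3=-3635/678−71/226·15839/1595=-40582/4785
back: M2=220/71−16/71·-40582/4785=23972/4785
back: M1=1/2−3/8·23972/4785=-2199/1595
M: M0=0, M1=-2199/1595, M2=23972/4785, M3=-40582/4785, M4=15839/1595, M5=0
seg 0: a=-3, c=M0/2=0, d=(M1−M0)/(6·1)=-733/3190, b=Δ0−h0·(2M0+M1)/6=-2457/3190
seg 1: a=-4, c=M1/2=-2199/3190, d=(M2−M1)/(6·3)=2779/7830, b=Δ1−h1·(2M1+M2)/6=-2328/1595
seg 2: a=-5, c=M2/2=11986/4785, d=(M3−M2)/(6·2)=-371/330, b=Δ2−h2·(2M2+M3)/6=12719/3190
seg 3: a=4, c=M3/2=-20291/4785, d=(M4−M3)/(6·3)=8009/7830, b=Δ3−h3·(2M3+M4)/6=4937/9570
seg 4: a=-5, c=M4/2=15839/3190, d=(M5−M4)/(6·1)=-15839/9570, b=Δ4−h4·(2M4+M5)/6=12871/4785
t_q=27/4 → seg 3, τ=3/4; S=4+4937/9570·τ+-20291/4785·τ²+8009/7830·τ³=496747/204160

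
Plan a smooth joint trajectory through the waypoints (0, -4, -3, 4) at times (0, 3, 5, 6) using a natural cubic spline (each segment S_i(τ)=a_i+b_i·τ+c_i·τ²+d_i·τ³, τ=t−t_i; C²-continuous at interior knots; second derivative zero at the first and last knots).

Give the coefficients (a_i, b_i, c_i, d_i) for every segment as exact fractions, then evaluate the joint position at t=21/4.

Δ: Δ0=-4/3, Δ1=1/2, Δ2=7
row 1: diag=10, rhs=11; c'=1/5, d'=11/10
row 2: denom=6−2·1/5=28/5; d'=(39−2·11/10)/(28/5)=46/7
back: M2=46/7
back: M1=11/10−1/5·46/7=-3/14
M: M0=0, M1=-3/14, M2=46/7, M3=0
seg 0: a=0, c=M0/2=0, d=(M1−M0)/(6·3)=-1/84, b=Δ0−h0·(2M0+M1)/6=-103/84
seg 1: a=-4, c=M1/2=-3/28, d=(M2−M1)/(6·2)=95/168, b=Δ1−h1·(2M1+M2)/6=-65/42
seg 2: a=-3, c=M2/2=23/7, d=(M3−M2)/(6·1)=-23/21, b=Δ2−h2·(2M2+M3)/6=101/21
t_q=21/4 → seg 2, τ=1/4; S=-3+101/21·τ+23/7·τ²+-23/21·τ³=-103/64

  seg 0: a=0 b=-103/84 c=0 d=-1/84
  seg 1: a=-4 b=-65/42 c=-3/28 d=95/168
  seg 2: a=-3 b=101/21 c=23/7 d=-23/21
S(21/4) = -103/64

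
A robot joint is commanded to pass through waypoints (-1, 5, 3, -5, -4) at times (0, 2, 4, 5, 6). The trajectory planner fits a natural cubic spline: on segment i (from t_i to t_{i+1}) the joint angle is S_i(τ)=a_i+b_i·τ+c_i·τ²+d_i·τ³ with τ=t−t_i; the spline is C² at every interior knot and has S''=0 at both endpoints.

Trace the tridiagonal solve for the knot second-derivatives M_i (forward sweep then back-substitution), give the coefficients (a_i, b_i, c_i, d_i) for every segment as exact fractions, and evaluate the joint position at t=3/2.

Δ: Δ0=3, Δ1=-1, Δ2=-8, Δ3=1
row 1: diag=8, rhs=-24; c'=1/4, d'=-3
row 2: denom=6−2·1/4=11/2; d'=(-42−2·-3)/(11/2)=-72/11
row 3: denom=4−1·2/11=42/11; d'=(54−1·-72/11)/(42/11)=111/7
back: M3=111/7
back: M2=-72/11−2/11·111/7=-66/7
back: M1=-3−1/4·-66/7=-9/14
M: M0=0, M1=-9/14, M2=-66/7, M3=111/7, M4=0
seg 0: a=-1, c=M0/2=0, d=(M1−M0)/(6·2)=-3/56, b=Δ0−h0·(2M0+M1)/6=45/14
seg 1: a=5, c=M1/2=-9/28, d=(M2−M1)/(6·2)=-41/56, b=Δ1−h1·(2M1+M2)/6=18/7
seg 2: a=3, c=M2/2=-33/7, d=(M3−M2)/(6·1)=59/14, b=Δ2−h2·(2M2+M3)/6=-15/2
seg 3: a=-5, c=M3/2=111/14, d=(M4−M3)/(6·1)=-37/14, b=Δ3−h3·(2M3+M4)/6=-30/7
t_q=3/2 → seg 0, τ=3/2; S=-1+45/14·τ+0·τ²+-3/56·τ³=233/64

  seg 0: a=-1 b=45/14 c=0 d=-3/56
  seg 1: a=5 b=18/7 c=-9/28 d=-41/56
  seg 2: a=3 b=-15/2 c=-33/7 d=59/14
  seg 3: a=-5 b=-30/7 c=111/14 d=-37/14
S(3/2) = 233/64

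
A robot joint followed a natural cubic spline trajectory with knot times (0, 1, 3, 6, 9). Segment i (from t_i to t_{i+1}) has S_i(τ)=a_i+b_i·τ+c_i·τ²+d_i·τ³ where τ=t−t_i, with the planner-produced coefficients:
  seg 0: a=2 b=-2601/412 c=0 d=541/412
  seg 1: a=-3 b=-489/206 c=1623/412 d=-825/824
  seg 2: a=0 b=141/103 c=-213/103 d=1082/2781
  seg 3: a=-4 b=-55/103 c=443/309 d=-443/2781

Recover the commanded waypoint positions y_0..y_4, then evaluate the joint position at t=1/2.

y_0 = S_0(0) = a_0 = 2
y_1 = S_1(0) = a_1 = -3
y_2 = S_2(0) = a_2 = 0
y_3 = S_3(0) = a_3 = -4
y_4 = S_3(3) = 3
t_q=1/2 is in segment 0 (τ=1/2); S_0(τ)=-3271/3296

y_0=2 y_1=-3 y_2=0 y_3=-4 y_4=3
S(1/2) = -3271/3296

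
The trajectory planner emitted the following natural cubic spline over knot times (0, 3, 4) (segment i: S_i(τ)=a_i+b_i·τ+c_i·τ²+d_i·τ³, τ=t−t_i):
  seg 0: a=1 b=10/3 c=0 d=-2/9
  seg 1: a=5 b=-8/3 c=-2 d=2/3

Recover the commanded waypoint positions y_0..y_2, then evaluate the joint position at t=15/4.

y_0=1 y_1=5 y_2=1
S(15/4) = 69/32

y_0 = S_0(0) = a_0 = 1
y_1 = S_1(0) = a_1 = 5
y_2 = S_1(1) = 1
t_q=15/4 is in segment 1 (τ=3/4); S_1(τ)=69/32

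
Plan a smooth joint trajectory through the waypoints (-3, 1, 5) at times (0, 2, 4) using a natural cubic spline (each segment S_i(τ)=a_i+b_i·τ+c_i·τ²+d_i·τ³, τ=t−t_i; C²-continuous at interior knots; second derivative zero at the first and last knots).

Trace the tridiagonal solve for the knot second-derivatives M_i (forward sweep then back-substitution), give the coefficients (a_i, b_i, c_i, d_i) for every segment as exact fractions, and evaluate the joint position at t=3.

  seg 0: a=-3 b=2 c=0 d=0
  seg 1: a=1 b=2 c=0 d=0
S(3) = 3

Δ: Δ0=2, Δ1=2
row 1: diag=8, rhs=0; c'=1/4, d'=0
back: M1=0
M: M0=0, M1=0, M2=0
seg 0: a=-3, c=M0/2=0, d=(M1−M0)/(6·2)=0, b=Δ0−h0·(2M0+M1)/6=2
seg 1: a=1, c=M1/2=0, d=(M2−M1)/(6·2)=0, b=Δ1−h1·(2M1+M2)/6=2
t_q=3 → seg 1, τ=1; S=1+2·τ+0·τ²+0·τ³=3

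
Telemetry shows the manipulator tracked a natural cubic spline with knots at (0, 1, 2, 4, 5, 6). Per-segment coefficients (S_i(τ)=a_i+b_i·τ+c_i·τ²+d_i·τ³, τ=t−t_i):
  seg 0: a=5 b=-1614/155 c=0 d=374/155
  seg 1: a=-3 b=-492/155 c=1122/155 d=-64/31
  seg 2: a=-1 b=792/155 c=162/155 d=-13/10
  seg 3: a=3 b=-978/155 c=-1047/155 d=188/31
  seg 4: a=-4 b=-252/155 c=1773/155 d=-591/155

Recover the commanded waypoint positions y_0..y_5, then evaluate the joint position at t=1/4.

y_0=5 y_1=-3 y_2=-1 y_3=3 y_4=-4 y_5=2
S(1/4) = 2415/992

y_0 = S_0(0) = a_0 = 5
y_1 = S_1(0) = a_1 = -3
y_2 = S_2(0) = a_2 = -1
y_3 = S_3(0) = a_3 = 3
y_4 = S_4(0) = a_4 = -4
y_5 = S_4(1) = 2
t_q=1/4 is in segment 0 (τ=1/4); S_0(τ)=2415/992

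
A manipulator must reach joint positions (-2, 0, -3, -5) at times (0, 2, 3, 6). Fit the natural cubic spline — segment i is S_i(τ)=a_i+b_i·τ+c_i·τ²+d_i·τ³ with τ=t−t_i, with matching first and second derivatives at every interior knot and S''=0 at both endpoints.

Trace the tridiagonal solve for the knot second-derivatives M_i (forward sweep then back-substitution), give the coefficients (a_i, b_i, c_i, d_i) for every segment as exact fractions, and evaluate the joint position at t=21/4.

  seg 0: a=-2 b=347/141 c=0 d=-103/282
  seg 1: a=0 b=-271/141 c=-103/47 d=157/141
  seg 2: a=-3 b=-418/141 c=54/47 d=-6/47
S(21/4) = -7983/1504

Δ: Δ0=1, Δ1=-3, Δ2=-2/3
row 1: diag=6, rhs=-24; c'=1/6, d'=-4
row 2: denom=8−1·1/6=47/6; d'=(14−1·-4)/(47/6)=108/47
back: M2=108/47
back: M1=-4−1/6·108/47=-206/47
M: M0=0, M1=-206/47, M2=108/47, M3=0
seg 0: a=-2, c=M0/2=0, d=(M1−M0)/(6·2)=-103/282, b=Δ0−h0·(2M0+M1)/6=347/141
seg 1: a=0, c=M1/2=-103/47, d=(M2−M1)/(6·1)=157/141, b=Δ1−h1·(2M1+M2)/6=-271/141
seg 2: a=-3, c=M2/2=54/47, d=(M3−M2)/(6·3)=-6/47, b=Δ2−h2·(2M2+M3)/6=-418/141
t_q=21/4 → seg 2, τ=9/4; S=-3+-418/141·τ+54/47·τ²+-6/47·τ³=-7983/1504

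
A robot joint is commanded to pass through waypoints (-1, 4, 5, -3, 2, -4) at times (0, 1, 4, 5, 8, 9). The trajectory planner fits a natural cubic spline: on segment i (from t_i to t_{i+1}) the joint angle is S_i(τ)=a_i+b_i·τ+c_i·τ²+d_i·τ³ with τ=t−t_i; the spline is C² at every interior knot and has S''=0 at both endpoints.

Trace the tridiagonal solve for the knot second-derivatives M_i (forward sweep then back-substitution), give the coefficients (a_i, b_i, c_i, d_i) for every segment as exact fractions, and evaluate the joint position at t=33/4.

Δ: Δ0=5, Δ1=1/3, Δ2=-8, Δ3=5/3, Δ4=-6
row 1: diag=8, rhs=-28; c'=3/8, d'=-7/2
row 2: denom=8−3·3/8=55/8; d'=(-50−3·-7/2)/(55/8)=-316/55
row 3: denom=8−1·8/55=432/55; d'=(58−1·-316/55)/(432/55)=1753/216
row 4: denom=8−3·55/144=329/48; d'=(-46−3·1753/216)/(329/48)=-10130/987
back: M4=-10130/987
back: M3=1753/216−55/144·-10130/987=35638/2961
back: M2=-316/55−8/55·35638/2961=-22196/2961
back: M1=-7/2−3/8·-22196/2961=-680/987
M: M0=0, M1=-680/987, M2=-22196/2961, M3=35638/2961, M4=-10130/987, M5=0
seg 0: a=-1, c=M0/2=0, d=(M1−M0)/(6·1)=-340/2961, b=Δ0−h0·(2M0+M1)/6=15145/2961
seg 1: a=4, c=M1/2=-340/987, d=(M2−M1)/(6·3)=-10078/26649, b=Δ1−h1·(2M1+M2)/6=14125/2961
seg 2: a=5, c=M2/2=-11098/2961, d=(M3−M2)/(6·1)=153/47, b=Δ2−h2·(2M2+M3)/6=-22229/2961
seg 3: a=-3, c=M3/2=17819/2961, d=(M4−M3)/(6·3)=-33014/26649, b=Δ3−h3·(2M3+M4)/6=-15508/2961
seg 4: a=2, c=M4/2=-5065/987, d=(M5−M4)/(6·1)=5065/2961, b=Δ4−h4·(2M4+M5)/6=-7636/2961
t_q=33/4 → seg 4, τ=1/4; S=2+-7636/2961·τ+-5065/987·τ²+5065/2961·τ³=9577/9024

  seg 0: a=-1 b=15145/2961 c=0 d=-340/2961
  seg 1: a=4 b=14125/2961 c=-340/987 d=-10078/26649
  seg 2: a=5 b=-22229/2961 c=-11098/2961 d=153/47
  seg 3: a=-3 b=-15508/2961 c=17819/2961 d=-33014/26649
  seg 4: a=2 b=-7636/2961 c=-5065/987 d=5065/2961
S(33/4) = 9577/9024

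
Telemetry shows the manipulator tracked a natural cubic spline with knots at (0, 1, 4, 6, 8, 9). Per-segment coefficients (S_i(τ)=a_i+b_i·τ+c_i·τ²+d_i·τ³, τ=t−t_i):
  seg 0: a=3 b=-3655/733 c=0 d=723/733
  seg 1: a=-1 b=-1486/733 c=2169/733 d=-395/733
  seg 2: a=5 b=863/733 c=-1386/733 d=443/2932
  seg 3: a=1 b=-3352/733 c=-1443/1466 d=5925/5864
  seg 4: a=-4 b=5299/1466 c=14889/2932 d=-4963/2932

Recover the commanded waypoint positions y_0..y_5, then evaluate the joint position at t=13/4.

y_0 = S_0(0) = a_0 = 3
y_1 = S_1(0) = a_1 = -1
y_2 = S_2(0) = a_2 = 5
y_3 = S_3(0) = a_3 = 1
y_4 = S_4(0) = a_4 = -4
y_5 = S_4(1) = 3
t_q=13/4 is in segment 1 (τ=9/4); S_1(τ)=153905/46912

y_0=3 y_1=-1 y_2=5 y_3=1 y_4=-4 y_5=3
S(13/4) = 153905/46912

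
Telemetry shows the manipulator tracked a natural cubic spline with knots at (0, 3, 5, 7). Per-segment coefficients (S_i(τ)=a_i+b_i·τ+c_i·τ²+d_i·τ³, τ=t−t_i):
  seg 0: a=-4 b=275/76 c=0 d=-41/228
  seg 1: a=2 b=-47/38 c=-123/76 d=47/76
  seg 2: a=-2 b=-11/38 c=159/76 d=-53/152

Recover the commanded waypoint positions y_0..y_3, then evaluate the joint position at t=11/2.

y_0 = S_0(0) = a_0 = -4
y_1 = S_1(0) = a_1 = 2
y_2 = S_2(0) = a_2 = -2
y_3 = S_2(2) = 3
t_q=11/2 is in segment 2 (τ=1/2); S_2(τ)=-2025/1216

y_0=-4 y_1=2 y_2=-2 y_3=3
S(11/2) = -2025/1216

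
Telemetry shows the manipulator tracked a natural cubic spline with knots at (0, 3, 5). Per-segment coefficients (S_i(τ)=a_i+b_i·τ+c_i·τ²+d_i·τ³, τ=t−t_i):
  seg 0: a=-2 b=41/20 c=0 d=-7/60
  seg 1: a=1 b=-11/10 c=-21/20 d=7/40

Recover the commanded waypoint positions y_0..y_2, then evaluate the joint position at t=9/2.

y_0=-2 y_1=1 y_2=-4
S(9/2) = -155/64

y_0 = S_0(0) = a_0 = -2
y_1 = S_1(0) = a_1 = 1
y_2 = S_1(2) = -4
t_q=9/2 is in segment 1 (τ=3/2); S_1(τ)=-155/64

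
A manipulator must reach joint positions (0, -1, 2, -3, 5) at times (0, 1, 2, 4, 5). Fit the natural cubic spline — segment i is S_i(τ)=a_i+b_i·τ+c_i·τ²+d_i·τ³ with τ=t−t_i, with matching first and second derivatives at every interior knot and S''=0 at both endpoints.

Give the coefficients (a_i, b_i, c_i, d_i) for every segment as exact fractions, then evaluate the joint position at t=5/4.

  seg 0: a=0 b=-152/61 c=0 d=91/61
  seg 1: a=-1 b=121/61 c=273/61 d=-211/61
  seg 2: a=2 b=34/61 c=-360/61 d=1067/488
  seg 3: a=-3 b=389/122 c=1761/244 d=-587/244
S(5/4) = -1087/3904

Δ: Δ0=-1, Δ1=3, Δ2=-5/2, Δ3=8
row 1: diag=4, rhs=24; c'=1/4, d'=6
row 2: denom=6−1·1/4=23/4; d'=(-33−1·6)/(23/4)=-156/23
row 3: denom=6−2·8/23=122/23; d'=(63−2·-156/23)/(122/23)=1761/122
back: M3=1761/122
back: M2=-156/23−8/23·1761/122=-720/61
back: M1=6−1/4·-720/61=546/61
M: M0=0, M1=546/61, M2=-720/61, M3=1761/122, M4=0
seg 0: a=0, c=M0/2=0, d=(M1−M0)/(6·1)=91/61, b=Δ0−h0·(2M0+M1)/6=-152/61
seg 1: a=-1, c=M1/2=273/61, d=(M2−M1)/(6·1)=-211/61, b=Δ1−h1·(2M1+M2)/6=121/61
seg 2: a=2, c=M2/2=-360/61, d=(M3−M2)/(6·2)=1067/488, b=Δ2−h2·(2M2+M3)/6=34/61
seg 3: a=-3, c=M3/2=1761/244, d=(M4−M3)/(6·1)=-587/244, b=Δ3−h3·(2M3+M4)/6=389/122
t_q=5/4 → seg 1, τ=1/4; S=-1+121/61·τ+273/61·τ²+-211/61·τ³=-1087/3904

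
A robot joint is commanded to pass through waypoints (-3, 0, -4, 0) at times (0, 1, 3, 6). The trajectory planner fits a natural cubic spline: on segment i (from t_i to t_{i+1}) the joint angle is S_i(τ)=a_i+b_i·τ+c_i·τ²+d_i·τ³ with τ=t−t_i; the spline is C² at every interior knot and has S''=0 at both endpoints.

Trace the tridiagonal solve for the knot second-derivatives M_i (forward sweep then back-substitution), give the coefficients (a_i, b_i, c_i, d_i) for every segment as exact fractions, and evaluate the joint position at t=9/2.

Δ: Δ0=3, Δ1=-2, Δ2=4/3
row 1: diag=6, rhs=-30; c'=1/3, d'=-5
row 2: denom=10−2·1/3=28/3; d'=(20−2·-5)/(28/3)=45/14
back: M2=45/14
back: M1=-5−1/3·45/14=-85/14
M: M0=0, M1=-85/14, M2=45/14, M3=0
seg 0: a=-3, c=M0/2=0, d=(M1−M0)/(6·1)=-85/84, b=Δ0−h0·(2M0+M1)/6=337/84
seg 1: a=0, c=M1/2=-85/28, d=(M2−M1)/(6·2)=65/84, b=Δ1−h1·(2M1+M2)/6=41/42
seg 2: a=-4, c=M2/2=45/28, d=(M3−M2)/(6·3)=-5/28, b=Δ2−h2·(2M2+M3)/6=-79/42
t_q=9/2 → seg 2, τ=3/2; S=-4+-79/42·τ+45/28·τ²+-5/28·τ³=-853/224

  seg 0: a=-3 b=337/84 c=0 d=-85/84
  seg 1: a=0 b=41/42 c=-85/28 d=65/84
  seg 2: a=-4 b=-79/42 c=45/28 d=-5/28
S(9/2) = -853/224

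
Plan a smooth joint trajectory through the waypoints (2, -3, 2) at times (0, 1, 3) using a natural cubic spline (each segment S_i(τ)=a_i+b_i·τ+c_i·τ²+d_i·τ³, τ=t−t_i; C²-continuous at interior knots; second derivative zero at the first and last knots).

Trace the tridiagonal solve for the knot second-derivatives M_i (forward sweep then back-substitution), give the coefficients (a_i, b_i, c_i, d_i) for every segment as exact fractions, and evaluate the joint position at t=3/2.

  seg 0: a=2 b=-25/4 c=0 d=5/4
  seg 1: a=-3 b=-5/2 c=15/4 d=-5/8
S(3/2) = -217/64

Δ: Δ0=-5, Δ1=5/2
row 1: diag=6, rhs=45; c'=1/3, d'=15/2
back: M1=15/2
M: M0=0, M1=15/2, M2=0
seg 0: a=2, c=M0/2=0, d=(M1−M0)/(6·1)=5/4, b=Δ0−h0·(2M0+M1)/6=-25/4
seg 1: a=-3, c=M1/2=15/4, d=(M2−M1)/(6·2)=-5/8, b=Δ1−h1·(2M1+M2)/6=-5/2
t_q=3/2 → seg 1, τ=1/2; S=-3+-5/2·τ+15/4·τ²+-5/8·τ³=-217/64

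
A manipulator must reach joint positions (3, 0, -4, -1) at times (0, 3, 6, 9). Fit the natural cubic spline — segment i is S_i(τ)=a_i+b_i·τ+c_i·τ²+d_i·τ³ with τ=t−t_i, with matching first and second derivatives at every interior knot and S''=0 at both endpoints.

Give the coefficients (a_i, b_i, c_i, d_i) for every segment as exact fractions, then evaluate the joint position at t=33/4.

  seg 0: a=3 b=-34/45 c=0 d=-11/405
  seg 1: a=0 b=-67/45 c=-11/45 d=8/81
  seg 2: a=-4 b=-13/45 c=29/45 d=-29/405
S(33/4) = -141/64

Δ: Δ0=-1, Δ1=-4/3, Δ2=1
row 1: diag=12, rhs=-2; c'=1/4, d'=-1/6
row 2: denom=12−3·1/4=45/4; d'=(14−3·-1/6)/(45/4)=58/45
back: M2=58/45
back: M1=-1/6−1/4·58/45=-22/45
M: M0=0, M1=-22/45, M2=58/45, M3=0
seg 0: a=3, c=M0/2=0, d=(M1−M0)/(6·3)=-11/405, b=Δ0−h0·(2M0+M1)/6=-34/45
seg 1: a=0, c=M1/2=-11/45, d=(M2−M1)/(6·3)=8/81, b=Δ1−h1·(2M1+M2)/6=-67/45
seg 2: a=-4, c=M2/2=29/45, d=(M3−M2)/(6·3)=-29/405, b=Δ2−h2·(2M2+M3)/6=-13/45
t_q=33/4 → seg 2, τ=9/4; S=-4+-13/45·τ+29/45·τ²+-29/405·τ³=-141/64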